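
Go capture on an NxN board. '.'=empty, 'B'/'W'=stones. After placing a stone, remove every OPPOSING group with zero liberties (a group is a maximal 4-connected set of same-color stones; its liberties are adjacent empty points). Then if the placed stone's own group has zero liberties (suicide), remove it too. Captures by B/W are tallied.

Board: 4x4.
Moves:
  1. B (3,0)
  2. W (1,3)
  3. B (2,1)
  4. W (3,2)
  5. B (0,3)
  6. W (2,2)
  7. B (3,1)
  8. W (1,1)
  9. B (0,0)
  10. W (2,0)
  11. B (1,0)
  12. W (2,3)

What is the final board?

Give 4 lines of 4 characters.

Answer: B..B
BW.W
W.WW
..W.

Derivation:
Move 1: B@(3,0) -> caps B=0 W=0
Move 2: W@(1,3) -> caps B=0 W=0
Move 3: B@(2,1) -> caps B=0 W=0
Move 4: W@(3,2) -> caps B=0 W=0
Move 5: B@(0,3) -> caps B=0 W=0
Move 6: W@(2,2) -> caps B=0 W=0
Move 7: B@(3,1) -> caps B=0 W=0
Move 8: W@(1,1) -> caps B=0 W=0
Move 9: B@(0,0) -> caps B=0 W=0
Move 10: W@(2,0) -> caps B=0 W=3
Move 11: B@(1,0) -> caps B=0 W=3
Move 12: W@(2,3) -> caps B=0 W=3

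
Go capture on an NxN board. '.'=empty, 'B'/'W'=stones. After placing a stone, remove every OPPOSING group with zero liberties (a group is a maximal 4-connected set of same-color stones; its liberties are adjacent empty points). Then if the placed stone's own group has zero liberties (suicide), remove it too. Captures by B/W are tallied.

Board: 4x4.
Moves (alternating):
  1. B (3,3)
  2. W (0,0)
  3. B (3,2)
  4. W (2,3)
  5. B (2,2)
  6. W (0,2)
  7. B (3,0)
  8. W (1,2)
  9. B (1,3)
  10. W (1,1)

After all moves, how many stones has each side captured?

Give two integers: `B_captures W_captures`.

Move 1: B@(3,3) -> caps B=0 W=0
Move 2: W@(0,0) -> caps B=0 W=0
Move 3: B@(3,2) -> caps B=0 W=0
Move 4: W@(2,3) -> caps B=0 W=0
Move 5: B@(2,2) -> caps B=0 W=0
Move 6: W@(0,2) -> caps B=0 W=0
Move 7: B@(3,0) -> caps B=0 W=0
Move 8: W@(1,2) -> caps B=0 W=0
Move 9: B@(1,3) -> caps B=1 W=0
Move 10: W@(1,1) -> caps B=1 W=0

Answer: 1 0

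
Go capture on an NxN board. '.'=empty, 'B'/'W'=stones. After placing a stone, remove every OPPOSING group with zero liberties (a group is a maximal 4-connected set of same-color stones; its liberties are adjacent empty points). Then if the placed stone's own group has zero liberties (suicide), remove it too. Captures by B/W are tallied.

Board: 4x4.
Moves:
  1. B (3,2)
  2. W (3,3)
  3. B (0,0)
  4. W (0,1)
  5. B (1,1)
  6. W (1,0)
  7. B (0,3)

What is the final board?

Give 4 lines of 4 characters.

Move 1: B@(3,2) -> caps B=0 W=0
Move 2: W@(3,3) -> caps B=0 W=0
Move 3: B@(0,0) -> caps B=0 W=0
Move 4: W@(0,1) -> caps B=0 W=0
Move 5: B@(1,1) -> caps B=0 W=0
Move 6: W@(1,0) -> caps B=0 W=1
Move 7: B@(0,3) -> caps B=0 W=1

Answer: .W.B
WB..
....
..BW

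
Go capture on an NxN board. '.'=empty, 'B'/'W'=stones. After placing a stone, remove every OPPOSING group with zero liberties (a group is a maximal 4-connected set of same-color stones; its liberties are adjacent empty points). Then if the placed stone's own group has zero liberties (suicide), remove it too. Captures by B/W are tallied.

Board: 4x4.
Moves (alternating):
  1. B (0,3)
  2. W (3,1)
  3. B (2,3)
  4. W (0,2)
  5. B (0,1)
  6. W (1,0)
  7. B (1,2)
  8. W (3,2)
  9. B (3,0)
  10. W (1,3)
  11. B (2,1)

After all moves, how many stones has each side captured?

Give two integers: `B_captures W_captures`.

Move 1: B@(0,3) -> caps B=0 W=0
Move 2: W@(3,1) -> caps B=0 W=0
Move 3: B@(2,3) -> caps B=0 W=0
Move 4: W@(0,2) -> caps B=0 W=0
Move 5: B@(0,1) -> caps B=0 W=0
Move 6: W@(1,0) -> caps B=0 W=0
Move 7: B@(1,2) -> caps B=1 W=0
Move 8: W@(3,2) -> caps B=1 W=0
Move 9: B@(3,0) -> caps B=1 W=0
Move 10: W@(1,3) -> caps B=1 W=0
Move 11: B@(2,1) -> caps B=1 W=0

Answer: 1 0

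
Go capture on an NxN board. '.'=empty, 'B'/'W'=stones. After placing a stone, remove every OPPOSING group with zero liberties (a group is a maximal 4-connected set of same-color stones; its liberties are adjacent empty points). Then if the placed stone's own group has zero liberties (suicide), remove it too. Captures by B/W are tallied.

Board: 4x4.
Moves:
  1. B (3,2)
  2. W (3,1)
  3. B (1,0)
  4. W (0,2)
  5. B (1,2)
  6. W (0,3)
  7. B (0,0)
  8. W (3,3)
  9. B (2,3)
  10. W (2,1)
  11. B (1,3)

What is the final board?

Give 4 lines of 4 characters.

Answer: B.WW
B.BB
.W.B
.WB.

Derivation:
Move 1: B@(3,2) -> caps B=0 W=0
Move 2: W@(3,1) -> caps B=0 W=0
Move 3: B@(1,0) -> caps B=0 W=0
Move 4: W@(0,2) -> caps B=0 W=0
Move 5: B@(1,2) -> caps B=0 W=0
Move 6: W@(0,3) -> caps B=0 W=0
Move 7: B@(0,0) -> caps B=0 W=0
Move 8: W@(3,3) -> caps B=0 W=0
Move 9: B@(2,3) -> caps B=1 W=0
Move 10: W@(2,1) -> caps B=1 W=0
Move 11: B@(1,3) -> caps B=1 W=0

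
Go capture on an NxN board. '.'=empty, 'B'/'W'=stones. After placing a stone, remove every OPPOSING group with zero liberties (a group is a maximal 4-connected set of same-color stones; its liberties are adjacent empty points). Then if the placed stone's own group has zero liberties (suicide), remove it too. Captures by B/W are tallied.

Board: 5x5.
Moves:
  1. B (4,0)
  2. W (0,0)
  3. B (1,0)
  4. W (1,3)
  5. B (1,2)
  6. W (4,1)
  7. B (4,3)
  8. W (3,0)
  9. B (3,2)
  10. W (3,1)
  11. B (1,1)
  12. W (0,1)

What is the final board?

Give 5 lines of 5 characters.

Move 1: B@(4,0) -> caps B=0 W=0
Move 2: W@(0,0) -> caps B=0 W=0
Move 3: B@(1,0) -> caps B=0 W=0
Move 4: W@(1,3) -> caps B=0 W=0
Move 5: B@(1,2) -> caps B=0 W=0
Move 6: W@(4,1) -> caps B=0 W=0
Move 7: B@(4,3) -> caps B=0 W=0
Move 8: W@(3,0) -> caps B=0 W=1
Move 9: B@(3,2) -> caps B=0 W=1
Move 10: W@(3,1) -> caps B=0 W=1
Move 11: B@(1,1) -> caps B=0 W=1
Move 12: W@(0,1) -> caps B=0 W=1

Answer: WW...
BBBW.
.....
WWB..
.W.B.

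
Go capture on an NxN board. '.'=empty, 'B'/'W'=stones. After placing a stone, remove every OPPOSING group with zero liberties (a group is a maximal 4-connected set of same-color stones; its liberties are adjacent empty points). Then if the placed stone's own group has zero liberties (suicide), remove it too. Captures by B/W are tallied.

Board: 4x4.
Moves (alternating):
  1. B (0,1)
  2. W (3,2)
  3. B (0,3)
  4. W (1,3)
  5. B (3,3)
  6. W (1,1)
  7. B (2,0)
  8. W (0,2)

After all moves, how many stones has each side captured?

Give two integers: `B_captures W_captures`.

Answer: 0 1

Derivation:
Move 1: B@(0,1) -> caps B=0 W=0
Move 2: W@(3,2) -> caps B=0 W=0
Move 3: B@(0,3) -> caps B=0 W=0
Move 4: W@(1,3) -> caps B=0 W=0
Move 5: B@(3,3) -> caps B=0 W=0
Move 6: W@(1,1) -> caps B=0 W=0
Move 7: B@(2,0) -> caps B=0 W=0
Move 8: W@(0,2) -> caps B=0 W=1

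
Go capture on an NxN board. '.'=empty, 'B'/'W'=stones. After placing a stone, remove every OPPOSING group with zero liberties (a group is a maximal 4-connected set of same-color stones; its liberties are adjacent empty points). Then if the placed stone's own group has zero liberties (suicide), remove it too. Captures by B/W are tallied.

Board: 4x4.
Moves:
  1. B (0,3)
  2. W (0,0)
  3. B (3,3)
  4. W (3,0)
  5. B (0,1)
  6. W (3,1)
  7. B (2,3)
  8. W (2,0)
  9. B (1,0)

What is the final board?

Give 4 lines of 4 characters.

Answer: .B.B
B...
W..B
WW.B

Derivation:
Move 1: B@(0,3) -> caps B=0 W=0
Move 2: W@(0,0) -> caps B=0 W=0
Move 3: B@(3,3) -> caps B=0 W=0
Move 4: W@(3,0) -> caps B=0 W=0
Move 5: B@(0,1) -> caps B=0 W=0
Move 6: W@(3,1) -> caps B=0 W=0
Move 7: B@(2,3) -> caps B=0 W=0
Move 8: W@(2,0) -> caps B=0 W=0
Move 9: B@(1,0) -> caps B=1 W=0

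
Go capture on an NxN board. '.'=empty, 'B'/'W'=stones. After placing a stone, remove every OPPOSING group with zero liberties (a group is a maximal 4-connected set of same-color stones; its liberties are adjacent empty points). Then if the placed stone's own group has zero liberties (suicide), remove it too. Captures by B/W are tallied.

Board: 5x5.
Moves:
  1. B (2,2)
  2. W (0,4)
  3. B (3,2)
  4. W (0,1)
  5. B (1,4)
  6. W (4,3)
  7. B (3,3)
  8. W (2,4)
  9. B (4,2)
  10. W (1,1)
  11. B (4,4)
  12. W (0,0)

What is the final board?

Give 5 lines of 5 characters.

Move 1: B@(2,2) -> caps B=0 W=0
Move 2: W@(0,4) -> caps B=0 W=0
Move 3: B@(3,2) -> caps B=0 W=0
Move 4: W@(0,1) -> caps B=0 W=0
Move 5: B@(1,4) -> caps B=0 W=0
Move 6: W@(4,3) -> caps B=0 W=0
Move 7: B@(3,3) -> caps B=0 W=0
Move 8: W@(2,4) -> caps B=0 W=0
Move 9: B@(4,2) -> caps B=0 W=0
Move 10: W@(1,1) -> caps B=0 W=0
Move 11: B@(4,4) -> caps B=1 W=0
Move 12: W@(0,0) -> caps B=1 W=0

Answer: WW..W
.W..B
..B.W
..BB.
..B.B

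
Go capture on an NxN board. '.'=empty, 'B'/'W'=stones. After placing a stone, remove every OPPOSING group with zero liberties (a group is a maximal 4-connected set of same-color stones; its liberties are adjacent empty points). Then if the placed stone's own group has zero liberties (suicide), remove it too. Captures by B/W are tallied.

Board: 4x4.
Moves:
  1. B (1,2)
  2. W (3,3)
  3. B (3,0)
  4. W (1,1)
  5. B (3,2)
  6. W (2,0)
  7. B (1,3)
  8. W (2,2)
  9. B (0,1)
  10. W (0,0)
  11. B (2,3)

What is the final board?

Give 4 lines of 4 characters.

Answer: WB..
.WBB
W.WB
B.B.

Derivation:
Move 1: B@(1,2) -> caps B=0 W=0
Move 2: W@(3,3) -> caps B=0 W=0
Move 3: B@(3,0) -> caps B=0 W=0
Move 4: W@(1,1) -> caps B=0 W=0
Move 5: B@(3,2) -> caps B=0 W=0
Move 6: W@(2,0) -> caps B=0 W=0
Move 7: B@(1,3) -> caps B=0 W=0
Move 8: W@(2,2) -> caps B=0 W=0
Move 9: B@(0,1) -> caps B=0 W=0
Move 10: W@(0,0) -> caps B=0 W=0
Move 11: B@(2,3) -> caps B=1 W=0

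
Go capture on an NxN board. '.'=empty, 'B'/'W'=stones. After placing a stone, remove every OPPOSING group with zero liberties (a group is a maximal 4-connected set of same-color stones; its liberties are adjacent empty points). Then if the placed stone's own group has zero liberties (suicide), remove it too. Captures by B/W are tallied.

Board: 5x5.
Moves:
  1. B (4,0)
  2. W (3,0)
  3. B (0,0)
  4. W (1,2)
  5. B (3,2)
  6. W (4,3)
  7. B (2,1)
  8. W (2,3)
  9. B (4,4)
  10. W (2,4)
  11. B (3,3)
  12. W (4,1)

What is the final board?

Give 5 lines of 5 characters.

Answer: B....
..W..
.B.WW
W.BB.
.W.WB

Derivation:
Move 1: B@(4,0) -> caps B=0 W=0
Move 2: W@(3,0) -> caps B=0 W=0
Move 3: B@(0,0) -> caps B=0 W=0
Move 4: W@(1,2) -> caps B=0 W=0
Move 5: B@(3,2) -> caps B=0 W=0
Move 6: W@(4,3) -> caps B=0 W=0
Move 7: B@(2,1) -> caps B=0 W=0
Move 8: W@(2,3) -> caps B=0 W=0
Move 9: B@(4,4) -> caps B=0 W=0
Move 10: W@(2,4) -> caps B=0 W=0
Move 11: B@(3,3) -> caps B=0 W=0
Move 12: W@(4,1) -> caps B=0 W=1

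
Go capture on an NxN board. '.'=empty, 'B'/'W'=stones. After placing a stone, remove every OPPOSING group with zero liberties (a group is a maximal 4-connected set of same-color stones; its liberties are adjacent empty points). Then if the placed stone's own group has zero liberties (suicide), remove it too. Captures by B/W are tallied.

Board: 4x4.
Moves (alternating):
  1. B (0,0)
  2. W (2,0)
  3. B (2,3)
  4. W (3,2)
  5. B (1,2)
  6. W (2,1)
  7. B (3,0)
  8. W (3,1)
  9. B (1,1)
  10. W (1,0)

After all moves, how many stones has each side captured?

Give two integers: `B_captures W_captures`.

Answer: 0 1

Derivation:
Move 1: B@(0,0) -> caps B=0 W=0
Move 2: W@(2,0) -> caps B=0 W=0
Move 3: B@(2,3) -> caps B=0 W=0
Move 4: W@(3,2) -> caps B=0 W=0
Move 5: B@(1,2) -> caps B=0 W=0
Move 6: W@(2,1) -> caps B=0 W=0
Move 7: B@(3,0) -> caps B=0 W=0
Move 8: W@(3,1) -> caps B=0 W=1
Move 9: B@(1,1) -> caps B=0 W=1
Move 10: W@(1,0) -> caps B=0 W=1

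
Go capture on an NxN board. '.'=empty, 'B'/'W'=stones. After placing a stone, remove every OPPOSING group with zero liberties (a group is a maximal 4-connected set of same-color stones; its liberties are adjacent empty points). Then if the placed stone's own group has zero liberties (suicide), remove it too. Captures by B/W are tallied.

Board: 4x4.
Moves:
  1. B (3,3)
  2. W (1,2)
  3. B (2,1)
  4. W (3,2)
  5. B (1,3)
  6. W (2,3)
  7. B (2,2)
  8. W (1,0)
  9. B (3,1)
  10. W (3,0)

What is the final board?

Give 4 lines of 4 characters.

Answer: ....
W.WB
.BBW
WBW.

Derivation:
Move 1: B@(3,3) -> caps B=0 W=0
Move 2: W@(1,2) -> caps B=0 W=0
Move 3: B@(2,1) -> caps B=0 W=0
Move 4: W@(3,2) -> caps B=0 W=0
Move 5: B@(1,3) -> caps B=0 W=0
Move 6: W@(2,3) -> caps B=0 W=1
Move 7: B@(2,2) -> caps B=0 W=1
Move 8: W@(1,0) -> caps B=0 W=1
Move 9: B@(3,1) -> caps B=0 W=1
Move 10: W@(3,0) -> caps B=0 W=1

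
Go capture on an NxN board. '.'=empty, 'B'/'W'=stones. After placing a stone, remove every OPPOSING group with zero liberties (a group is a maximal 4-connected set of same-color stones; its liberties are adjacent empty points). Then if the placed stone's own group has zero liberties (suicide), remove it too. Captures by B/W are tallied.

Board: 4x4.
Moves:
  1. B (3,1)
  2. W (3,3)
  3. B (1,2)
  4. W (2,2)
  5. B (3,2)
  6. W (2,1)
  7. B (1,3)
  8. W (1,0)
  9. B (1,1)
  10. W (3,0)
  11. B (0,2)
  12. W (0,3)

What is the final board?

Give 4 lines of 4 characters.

Answer: ..B.
WBBB
.WW.
W..W

Derivation:
Move 1: B@(3,1) -> caps B=0 W=0
Move 2: W@(3,3) -> caps B=0 W=0
Move 3: B@(1,2) -> caps B=0 W=0
Move 4: W@(2,2) -> caps B=0 W=0
Move 5: B@(3,2) -> caps B=0 W=0
Move 6: W@(2,1) -> caps B=0 W=0
Move 7: B@(1,3) -> caps B=0 W=0
Move 8: W@(1,0) -> caps B=0 W=0
Move 9: B@(1,1) -> caps B=0 W=0
Move 10: W@(3,0) -> caps B=0 W=2
Move 11: B@(0,2) -> caps B=0 W=2
Move 12: W@(0,3) -> caps B=0 W=2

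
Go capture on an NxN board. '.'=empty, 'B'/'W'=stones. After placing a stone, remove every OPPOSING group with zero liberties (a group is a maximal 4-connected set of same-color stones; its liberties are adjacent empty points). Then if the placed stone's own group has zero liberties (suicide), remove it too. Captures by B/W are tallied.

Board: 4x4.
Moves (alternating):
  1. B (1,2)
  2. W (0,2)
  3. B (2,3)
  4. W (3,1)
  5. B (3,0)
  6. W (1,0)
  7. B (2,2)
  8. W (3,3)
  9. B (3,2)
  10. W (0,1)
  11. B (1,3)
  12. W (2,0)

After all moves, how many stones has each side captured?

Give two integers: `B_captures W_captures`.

Move 1: B@(1,2) -> caps B=0 W=0
Move 2: W@(0,2) -> caps B=0 W=0
Move 3: B@(2,3) -> caps B=0 W=0
Move 4: W@(3,1) -> caps B=0 W=0
Move 5: B@(3,0) -> caps B=0 W=0
Move 6: W@(1,0) -> caps B=0 W=0
Move 7: B@(2,2) -> caps B=0 W=0
Move 8: W@(3,3) -> caps B=0 W=0
Move 9: B@(3,2) -> caps B=1 W=0
Move 10: W@(0,1) -> caps B=1 W=0
Move 11: B@(1,3) -> caps B=1 W=0
Move 12: W@(2,0) -> caps B=1 W=1

Answer: 1 1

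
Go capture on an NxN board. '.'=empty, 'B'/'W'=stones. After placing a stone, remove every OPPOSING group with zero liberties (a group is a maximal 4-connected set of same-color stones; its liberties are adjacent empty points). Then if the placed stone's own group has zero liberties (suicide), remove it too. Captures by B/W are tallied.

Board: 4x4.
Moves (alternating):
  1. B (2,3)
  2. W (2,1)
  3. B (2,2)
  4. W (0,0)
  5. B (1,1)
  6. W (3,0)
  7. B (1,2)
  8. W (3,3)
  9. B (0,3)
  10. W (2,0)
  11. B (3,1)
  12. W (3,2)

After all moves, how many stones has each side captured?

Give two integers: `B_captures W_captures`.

Move 1: B@(2,3) -> caps B=0 W=0
Move 2: W@(2,1) -> caps B=0 W=0
Move 3: B@(2,2) -> caps B=0 W=0
Move 4: W@(0,0) -> caps B=0 W=0
Move 5: B@(1,1) -> caps B=0 W=0
Move 6: W@(3,0) -> caps B=0 W=0
Move 7: B@(1,2) -> caps B=0 W=0
Move 8: W@(3,3) -> caps B=0 W=0
Move 9: B@(0,3) -> caps B=0 W=0
Move 10: W@(2,0) -> caps B=0 W=0
Move 11: B@(3,1) -> caps B=0 W=0
Move 12: W@(3,2) -> caps B=0 W=1

Answer: 0 1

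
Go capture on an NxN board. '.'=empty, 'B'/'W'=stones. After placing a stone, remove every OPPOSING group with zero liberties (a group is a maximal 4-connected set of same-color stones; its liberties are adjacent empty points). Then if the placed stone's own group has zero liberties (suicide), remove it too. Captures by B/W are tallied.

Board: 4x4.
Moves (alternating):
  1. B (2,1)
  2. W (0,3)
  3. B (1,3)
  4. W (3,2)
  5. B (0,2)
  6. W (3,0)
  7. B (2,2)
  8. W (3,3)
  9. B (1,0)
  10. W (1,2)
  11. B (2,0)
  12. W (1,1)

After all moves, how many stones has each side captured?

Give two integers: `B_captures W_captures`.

Move 1: B@(2,1) -> caps B=0 W=0
Move 2: W@(0,3) -> caps B=0 W=0
Move 3: B@(1,3) -> caps B=0 W=0
Move 4: W@(3,2) -> caps B=0 W=0
Move 5: B@(0,2) -> caps B=1 W=0
Move 6: W@(3,0) -> caps B=1 W=0
Move 7: B@(2,2) -> caps B=1 W=0
Move 8: W@(3,3) -> caps B=1 W=0
Move 9: B@(1,0) -> caps B=1 W=0
Move 10: W@(1,2) -> caps B=1 W=0
Move 11: B@(2,0) -> caps B=1 W=0
Move 12: W@(1,1) -> caps B=1 W=0

Answer: 1 0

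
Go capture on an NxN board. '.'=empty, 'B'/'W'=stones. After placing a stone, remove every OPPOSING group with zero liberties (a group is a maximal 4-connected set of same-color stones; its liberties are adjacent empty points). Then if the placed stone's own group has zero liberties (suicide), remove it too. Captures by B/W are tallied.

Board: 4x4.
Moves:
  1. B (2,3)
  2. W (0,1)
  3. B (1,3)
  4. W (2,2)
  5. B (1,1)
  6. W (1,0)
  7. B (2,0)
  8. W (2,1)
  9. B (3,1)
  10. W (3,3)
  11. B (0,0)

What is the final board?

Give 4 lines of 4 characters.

Answer: BW..
.B.B
BWWB
.B.W

Derivation:
Move 1: B@(2,3) -> caps B=0 W=0
Move 2: W@(0,1) -> caps B=0 W=0
Move 3: B@(1,3) -> caps B=0 W=0
Move 4: W@(2,2) -> caps B=0 W=0
Move 5: B@(1,1) -> caps B=0 W=0
Move 6: W@(1,0) -> caps B=0 W=0
Move 7: B@(2,0) -> caps B=0 W=0
Move 8: W@(2,1) -> caps B=0 W=0
Move 9: B@(3,1) -> caps B=0 W=0
Move 10: W@(3,3) -> caps B=0 W=0
Move 11: B@(0,0) -> caps B=1 W=0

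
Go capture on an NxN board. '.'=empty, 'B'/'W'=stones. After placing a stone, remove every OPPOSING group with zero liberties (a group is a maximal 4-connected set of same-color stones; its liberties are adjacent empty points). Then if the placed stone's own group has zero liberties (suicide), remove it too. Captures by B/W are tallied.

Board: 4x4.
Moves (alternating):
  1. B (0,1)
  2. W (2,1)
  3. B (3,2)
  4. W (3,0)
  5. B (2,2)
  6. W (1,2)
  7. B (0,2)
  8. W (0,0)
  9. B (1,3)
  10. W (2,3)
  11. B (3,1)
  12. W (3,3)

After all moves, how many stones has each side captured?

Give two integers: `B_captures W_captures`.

Move 1: B@(0,1) -> caps B=0 W=0
Move 2: W@(2,1) -> caps B=0 W=0
Move 3: B@(3,2) -> caps B=0 W=0
Move 4: W@(3,0) -> caps B=0 W=0
Move 5: B@(2,2) -> caps B=0 W=0
Move 6: W@(1,2) -> caps B=0 W=0
Move 7: B@(0,2) -> caps B=0 W=0
Move 8: W@(0,0) -> caps B=0 W=0
Move 9: B@(1,3) -> caps B=0 W=0
Move 10: W@(2,3) -> caps B=0 W=0
Move 11: B@(3,1) -> caps B=0 W=0
Move 12: W@(3,3) -> caps B=0 W=3

Answer: 0 3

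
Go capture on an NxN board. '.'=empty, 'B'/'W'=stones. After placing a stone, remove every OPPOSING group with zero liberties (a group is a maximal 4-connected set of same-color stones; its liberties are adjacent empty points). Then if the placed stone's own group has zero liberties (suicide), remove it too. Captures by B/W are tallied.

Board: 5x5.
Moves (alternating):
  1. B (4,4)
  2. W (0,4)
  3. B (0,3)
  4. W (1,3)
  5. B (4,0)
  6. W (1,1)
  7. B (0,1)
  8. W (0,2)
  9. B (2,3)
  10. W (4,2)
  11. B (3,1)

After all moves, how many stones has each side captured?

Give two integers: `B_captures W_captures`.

Move 1: B@(4,4) -> caps B=0 W=0
Move 2: W@(0,4) -> caps B=0 W=0
Move 3: B@(0,3) -> caps B=0 W=0
Move 4: W@(1,3) -> caps B=0 W=0
Move 5: B@(4,0) -> caps B=0 W=0
Move 6: W@(1,1) -> caps B=0 W=0
Move 7: B@(0,1) -> caps B=0 W=0
Move 8: W@(0,2) -> caps B=0 W=1
Move 9: B@(2,3) -> caps B=0 W=1
Move 10: W@(4,2) -> caps B=0 W=1
Move 11: B@(3,1) -> caps B=0 W=1

Answer: 0 1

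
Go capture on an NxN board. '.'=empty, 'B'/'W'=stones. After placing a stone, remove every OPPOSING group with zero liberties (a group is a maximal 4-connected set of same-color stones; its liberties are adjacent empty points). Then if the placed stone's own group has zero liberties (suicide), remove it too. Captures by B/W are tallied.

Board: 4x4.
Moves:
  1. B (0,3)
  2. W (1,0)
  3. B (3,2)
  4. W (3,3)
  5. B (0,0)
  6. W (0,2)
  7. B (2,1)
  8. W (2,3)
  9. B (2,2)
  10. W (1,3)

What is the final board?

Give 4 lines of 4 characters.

Move 1: B@(0,3) -> caps B=0 W=0
Move 2: W@(1,0) -> caps B=0 W=0
Move 3: B@(3,2) -> caps B=0 W=0
Move 4: W@(3,3) -> caps B=0 W=0
Move 5: B@(0,0) -> caps B=0 W=0
Move 6: W@(0,2) -> caps B=0 W=0
Move 7: B@(2,1) -> caps B=0 W=0
Move 8: W@(2,3) -> caps B=0 W=0
Move 9: B@(2,2) -> caps B=0 W=0
Move 10: W@(1,3) -> caps B=0 W=1

Answer: B.W.
W..W
.BBW
..BW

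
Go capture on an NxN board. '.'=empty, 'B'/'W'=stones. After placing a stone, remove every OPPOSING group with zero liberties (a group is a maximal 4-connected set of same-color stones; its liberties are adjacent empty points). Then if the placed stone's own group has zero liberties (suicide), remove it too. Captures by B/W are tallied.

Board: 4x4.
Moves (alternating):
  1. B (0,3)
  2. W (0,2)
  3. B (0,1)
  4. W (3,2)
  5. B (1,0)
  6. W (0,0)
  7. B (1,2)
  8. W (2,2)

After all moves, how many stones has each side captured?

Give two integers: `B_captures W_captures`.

Answer: 1 0

Derivation:
Move 1: B@(0,3) -> caps B=0 W=0
Move 2: W@(0,2) -> caps B=0 W=0
Move 3: B@(0,1) -> caps B=0 W=0
Move 4: W@(3,2) -> caps B=0 W=0
Move 5: B@(1,0) -> caps B=0 W=0
Move 6: W@(0,0) -> caps B=0 W=0
Move 7: B@(1,2) -> caps B=1 W=0
Move 8: W@(2,2) -> caps B=1 W=0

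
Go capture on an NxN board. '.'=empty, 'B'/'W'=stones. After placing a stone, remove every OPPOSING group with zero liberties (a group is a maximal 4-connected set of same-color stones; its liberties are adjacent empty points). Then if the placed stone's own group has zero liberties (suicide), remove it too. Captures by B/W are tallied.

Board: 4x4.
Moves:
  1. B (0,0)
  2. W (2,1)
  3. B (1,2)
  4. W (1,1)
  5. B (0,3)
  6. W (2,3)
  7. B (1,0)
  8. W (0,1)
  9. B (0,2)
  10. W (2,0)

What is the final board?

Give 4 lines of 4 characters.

Answer: .WBB
.WB.
WW.W
....

Derivation:
Move 1: B@(0,0) -> caps B=0 W=0
Move 2: W@(2,1) -> caps B=0 W=0
Move 3: B@(1,2) -> caps B=0 W=0
Move 4: W@(1,1) -> caps B=0 W=0
Move 5: B@(0,3) -> caps B=0 W=0
Move 6: W@(2,3) -> caps B=0 W=0
Move 7: B@(1,0) -> caps B=0 W=0
Move 8: W@(0,1) -> caps B=0 W=0
Move 9: B@(0,2) -> caps B=0 W=0
Move 10: W@(2,0) -> caps B=0 W=2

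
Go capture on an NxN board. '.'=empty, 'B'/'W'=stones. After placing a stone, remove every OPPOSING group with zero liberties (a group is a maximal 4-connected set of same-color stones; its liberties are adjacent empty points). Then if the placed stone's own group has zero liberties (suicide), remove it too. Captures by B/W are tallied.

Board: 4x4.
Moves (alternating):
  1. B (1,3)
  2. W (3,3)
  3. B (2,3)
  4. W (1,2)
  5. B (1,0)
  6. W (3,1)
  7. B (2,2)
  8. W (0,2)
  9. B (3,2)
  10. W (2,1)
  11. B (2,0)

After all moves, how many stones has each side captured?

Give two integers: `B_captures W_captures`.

Answer: 1 0

Derivation:
Move 1: B@(1,3) -> caps B=0 W=0
Move 2: W@(3,3) -> caps B=0 W=0
Move 3: B@(2,3) -> caps B=0 W=0
Move 4: W@(1,2) -> caps B=0 W=0
Move 5: B@(1,0) -> caps B=0 W=0
Move 6: W@(3,1) -> caps B=0 W=0
Move 7: B@(2,2) -> caps B=0 W=0
Move 8: W@(0,2) -> caps B=0 W=0
Move 9: B@(3,2) -> caps B=1 W=0
Move 10: W@(2,1) -> caps B=1 W=0
Move 11: B@(2,0) -> caps B=1 W=0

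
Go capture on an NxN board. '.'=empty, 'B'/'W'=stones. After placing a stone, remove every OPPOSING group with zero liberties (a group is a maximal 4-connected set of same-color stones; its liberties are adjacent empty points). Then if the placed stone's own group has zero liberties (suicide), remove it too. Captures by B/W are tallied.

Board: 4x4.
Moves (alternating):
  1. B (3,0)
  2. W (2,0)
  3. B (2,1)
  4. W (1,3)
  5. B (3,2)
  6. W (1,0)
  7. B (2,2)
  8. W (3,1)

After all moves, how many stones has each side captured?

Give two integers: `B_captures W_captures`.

Answer: 0 1

Derivation:
Move 1: B@(3,0) -> caps B=0 W=0
Move 2: W@(2,0) -> caps B=0 W=0
Move 3: B@(2,1) -> caps B=0 W=0
Move 4: W@(1,3) -> caps B=0 W=0
Move 5: B@(3,2) -> caps B=0 W=0
Move 6: W@(1,0) -> caps B=0 W=0
Move 7: B@(2,2) -> caps B=0 W=0
Move 8: W@(3,1) -> caps B=0 W=1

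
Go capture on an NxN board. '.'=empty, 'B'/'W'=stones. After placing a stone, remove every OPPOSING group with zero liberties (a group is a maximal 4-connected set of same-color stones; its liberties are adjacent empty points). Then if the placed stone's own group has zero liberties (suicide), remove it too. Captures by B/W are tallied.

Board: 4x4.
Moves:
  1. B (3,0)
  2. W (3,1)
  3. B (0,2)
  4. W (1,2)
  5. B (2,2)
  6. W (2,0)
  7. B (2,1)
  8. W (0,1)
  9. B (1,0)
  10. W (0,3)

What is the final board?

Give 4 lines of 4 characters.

Move 1: B@(3,0) -> caps B=0 W=0
Move 2: W@(3,1) -> caps B=0 W=0
Move 3: B@(0,2) -> caps B=0 W=0
Move 4: W@(1,2) -> caps B=0 W=0
Move 5: B@(2,2) -> caps B=0 W=0
Move 6: W@(2,0) -> caps B=0 W=1
Move 7: B@(2,1) -> caps B=0 W=1
Move 8: W@(0,1) -> caps B=0 W=1
Move 9: B@(1,0) -> caps B=0 W=1
Move 10: W@(0,3) -> caps B=0 W=2

Answer: .W.W
B.W.
WBB.
.W..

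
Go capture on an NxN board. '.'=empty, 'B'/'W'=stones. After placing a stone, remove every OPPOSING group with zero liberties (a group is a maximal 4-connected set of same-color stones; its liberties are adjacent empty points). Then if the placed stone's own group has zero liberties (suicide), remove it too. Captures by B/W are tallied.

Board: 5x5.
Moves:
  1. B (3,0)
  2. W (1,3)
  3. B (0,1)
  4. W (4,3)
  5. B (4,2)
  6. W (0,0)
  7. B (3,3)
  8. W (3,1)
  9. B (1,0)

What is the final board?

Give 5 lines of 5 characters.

Move 1: B@(3,0) -> caps B=0 W=0
Move 2: W@(1,3) -> caps B=0 W=0
Move 3: B@(0,1) -> caps B=0 W=0
Move 4: W@(4,3) -> caps B=0 W=0
Move 5: B@(4,2) -> caps B=0 W=0
Move 6: W@(0,0) -> caps B=0 W=0
Move 7: B@(3,3) -> caps B=0 W=0
Move 8: W@(3,1) -> caps B=0 W=0
Move 9: B@(1,0) -> caps B=1 W=0

Answer: .B...
B..W.
.....
BW.B.
..BW.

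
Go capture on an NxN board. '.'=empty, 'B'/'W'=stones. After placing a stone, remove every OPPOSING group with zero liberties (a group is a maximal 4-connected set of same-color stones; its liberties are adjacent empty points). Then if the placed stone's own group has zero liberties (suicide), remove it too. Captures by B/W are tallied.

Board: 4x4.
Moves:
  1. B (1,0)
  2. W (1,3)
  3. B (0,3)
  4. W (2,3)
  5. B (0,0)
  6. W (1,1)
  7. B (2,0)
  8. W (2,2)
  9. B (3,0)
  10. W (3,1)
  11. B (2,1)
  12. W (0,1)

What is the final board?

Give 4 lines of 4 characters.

Move 1: B@(1,0) -> caps B=0 W=0
Move 2: W@(1,3) -> caps B=0 W=0
Move 3: B@(0,3) -> caps B=0 W=0
Move 4: W@(2,3) -> caps B=0 W=0
Move 5: B@(0,0) -> caps B=0 W=0
Move 6: W@(1,1) -> caps B=0 W=0
Move 7: B@(2,0) -> caps B=0 W=0
Move 8: W@(2,2) -> caps B=0 W=0
Move 9: B@(3,0) -> caps B=0 W=0
Move 10: W@(3,1) -> caps B=0 W=0
Move 11: B@(2,1) -> caps B=0 W=0
Move 12: W@(0,1) -> caps B=0 W=5

Answer: .W.B
.W.W
..WW
.W..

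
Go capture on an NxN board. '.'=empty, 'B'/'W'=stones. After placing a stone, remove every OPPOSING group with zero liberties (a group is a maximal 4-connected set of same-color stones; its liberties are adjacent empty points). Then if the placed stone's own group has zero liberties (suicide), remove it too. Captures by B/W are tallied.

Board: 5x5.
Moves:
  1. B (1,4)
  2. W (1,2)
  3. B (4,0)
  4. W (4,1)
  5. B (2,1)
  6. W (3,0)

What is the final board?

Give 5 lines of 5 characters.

Move 1: B@(1,4) -> caps B=0 W=0
Move 2: W@(1,2) -> caps B=0 W=0
Move 3: B@(4,0) -> caps B=0 W=0
Move 4: W@(4,1) -> caps B=0 W=0
Move 5: B@(2,1) -> caps B=0 W=0
Move 6: W@(3,0) -> caps B=0 W=1

Answer: .....
..W.B
.B...
W....
.W...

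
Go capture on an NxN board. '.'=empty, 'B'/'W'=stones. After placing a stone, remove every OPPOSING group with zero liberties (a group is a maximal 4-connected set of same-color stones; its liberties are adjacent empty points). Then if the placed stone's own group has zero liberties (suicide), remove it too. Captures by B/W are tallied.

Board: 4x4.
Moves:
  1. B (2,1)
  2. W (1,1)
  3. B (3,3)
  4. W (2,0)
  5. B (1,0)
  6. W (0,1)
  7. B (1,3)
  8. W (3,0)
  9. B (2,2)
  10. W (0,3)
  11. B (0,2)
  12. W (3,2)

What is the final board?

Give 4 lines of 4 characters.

Move 1: B@(2,1) -> caps B=0 W=0
Move 2: W@(1,1) -> caps B=0 W=0
Move 3: B@(3,3) -> caps B=0 W=0
Move 4: W@(2,0) -> caps B=0 W=0
Move 5: B@(1,0) -> caps B=0 W=0
Move 6: W@(0,1) -> caps B=0 W=0
Move 7: B@(1,3) -> caps B=0 W=0
Move 8: W@(3,0) -> caps B=0 W=0
Move 9: B@(2,2) -> caps B=0 W=0
Move 10: W@(0,3) -> caps B=0 W=0
Move 11: B@(0,2) -> caps B=1 W=0
Move 12: W@(3,2) -> caps B=1 W=0

Answer: .WB.
BW.B
WBB.
W.WB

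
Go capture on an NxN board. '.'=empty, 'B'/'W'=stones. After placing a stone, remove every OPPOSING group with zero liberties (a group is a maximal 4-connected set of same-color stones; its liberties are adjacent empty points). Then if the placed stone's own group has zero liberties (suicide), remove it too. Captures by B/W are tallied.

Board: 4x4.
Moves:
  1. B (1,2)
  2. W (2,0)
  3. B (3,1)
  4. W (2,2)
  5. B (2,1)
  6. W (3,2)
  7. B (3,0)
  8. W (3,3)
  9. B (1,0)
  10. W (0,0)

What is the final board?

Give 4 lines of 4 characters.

Move 1: B@(1,2) -> caps B=0 W=0
Move 2: W@(2,0) -> caps B=0 W=0
Move 3: B@(3,1) -> caps B=0 W=0
Move 4: W@(2,2) -> caps B=0 W=0
Move 5: B@(2,1) -> caps B=0 W=0
Move 6: W@(3,2) -> caps B=0 W=0
Move 7: B@(3,0) -> caps B=0 W=0
Move 8: W@(3,3) -> caps B=0 W=0
Move 9: B@(1,0) -> caps B=1 W=0
Move 10: W@(0,0) -> caps B=1 W=0

Answer: W...
B.B.
.BW.
BBWW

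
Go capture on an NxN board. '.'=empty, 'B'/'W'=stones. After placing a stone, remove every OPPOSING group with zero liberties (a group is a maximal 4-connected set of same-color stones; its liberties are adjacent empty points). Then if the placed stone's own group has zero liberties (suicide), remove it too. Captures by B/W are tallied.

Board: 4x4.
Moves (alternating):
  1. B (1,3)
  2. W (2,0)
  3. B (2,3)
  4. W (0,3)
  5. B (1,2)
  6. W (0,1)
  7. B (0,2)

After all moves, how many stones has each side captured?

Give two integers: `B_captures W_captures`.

Move 1: B@(1,3) -> caps B=0 W=0
Move 2: W@(2,0) -> caps B=0 W=0
Move 3: B@(2,3) -> caps B=0 W=0
Move 4: W@(0,3) -> caps B=0 W=0
Move 5: B@(1,2) -> caps B=0 W=0
Move 6: W@(0,1) -> caps B=0 W=0
Move 7: B@(0,2) -> caps B=1 W=0

Answer: 1 0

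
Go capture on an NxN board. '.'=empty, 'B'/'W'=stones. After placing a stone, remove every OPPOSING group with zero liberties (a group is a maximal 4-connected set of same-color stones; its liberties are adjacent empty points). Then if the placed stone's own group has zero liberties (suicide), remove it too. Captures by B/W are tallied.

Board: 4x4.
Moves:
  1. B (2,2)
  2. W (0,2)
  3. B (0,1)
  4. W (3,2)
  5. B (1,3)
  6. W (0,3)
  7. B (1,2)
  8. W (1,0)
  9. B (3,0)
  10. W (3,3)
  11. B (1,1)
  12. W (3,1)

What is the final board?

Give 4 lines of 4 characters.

Move 1: B@(2,2) -> caps B=0 W=0
Move 2: W@(0,2) -> caps B=0 W=0
Move 3: B@(0,1) -> caps B=0 W=0
Move 4: W@(3,2) -> caps B=0 W=0
Move 5: B@(1,3) -> caps B=0 W=0
Move 6: W@(0,3) -> caps B=0 W=0
Move 7: B@(1,2) -> caps B=2 W=0
Move 8: W@(1,0) -> caps B=2 W=0
Move 9: B@(3,0) -> caps B=2 W=0
Move 10: W@(3,3) -> caps B=2 W=0
Move 11: B@(1,1) -> caps B=2 W=0
Move 12: W@(3,1) -> caps B=2 W=0

Answer: .B..
WBBB
..B.
BWWW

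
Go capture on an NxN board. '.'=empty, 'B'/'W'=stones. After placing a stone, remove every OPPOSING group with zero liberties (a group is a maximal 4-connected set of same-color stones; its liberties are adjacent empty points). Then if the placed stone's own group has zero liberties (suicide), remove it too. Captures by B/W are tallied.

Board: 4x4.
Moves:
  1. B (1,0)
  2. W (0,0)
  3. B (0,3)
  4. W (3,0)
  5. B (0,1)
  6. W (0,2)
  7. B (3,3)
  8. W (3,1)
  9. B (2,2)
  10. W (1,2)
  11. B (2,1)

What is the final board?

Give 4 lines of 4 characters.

Answer: .BWB
B.W.
.BB.
WW.B

Derivation:
Move 1: B@(1,0) -> caps B=0 W=0
Move 2: W@(0,0) -> caps B=0 W=0
Move 3: B@(0,3) -> caps B=0 W=0
Move 4: W@(3,0) -> caps B=0 W=0
Move 5: B@(0,1) -> caps B=1 W=0
Move 6: W@(0,2) -> caps B=1 W=0
Move 7: B@(3,3) -> caps B=1 W=0
Move 8: W@(3,1) -> caps B=1 W=0
Move 9: B@(2,2) -> caps B=1 W=0
Move 10: W@(1,2) -> caps B=1 W=0
Move 11: B@(2,1) -> caps B=1 W=0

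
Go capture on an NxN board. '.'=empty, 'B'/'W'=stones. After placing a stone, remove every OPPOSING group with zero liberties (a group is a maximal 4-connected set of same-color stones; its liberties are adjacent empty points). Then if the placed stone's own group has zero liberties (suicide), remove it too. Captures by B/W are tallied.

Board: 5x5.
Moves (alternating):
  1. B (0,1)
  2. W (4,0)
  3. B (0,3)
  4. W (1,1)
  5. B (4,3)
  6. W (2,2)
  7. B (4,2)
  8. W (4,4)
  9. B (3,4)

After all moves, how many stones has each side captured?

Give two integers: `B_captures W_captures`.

Answer: 1 0

Derivation:
Move 1: B@(0,1) -> caps B=0 W=0
Move 2: W@(4,0) -> caps B=0 W=0
Move 3: B@(0,3) -> caps B=0 W=0
Move 4: W@(1,1) -> caps B=0 W=0
Move 5: B@(4,3) -> caps B=0 W=0
Move 6: W@(2,2) -> caps B=0 W=0
Move 7: B@(4,2) -> caps B=0 W=0
Move 8: W@(4,4) -> caps B=0 W=0
Move 9: B@(3,4) -> caps B=1 W=0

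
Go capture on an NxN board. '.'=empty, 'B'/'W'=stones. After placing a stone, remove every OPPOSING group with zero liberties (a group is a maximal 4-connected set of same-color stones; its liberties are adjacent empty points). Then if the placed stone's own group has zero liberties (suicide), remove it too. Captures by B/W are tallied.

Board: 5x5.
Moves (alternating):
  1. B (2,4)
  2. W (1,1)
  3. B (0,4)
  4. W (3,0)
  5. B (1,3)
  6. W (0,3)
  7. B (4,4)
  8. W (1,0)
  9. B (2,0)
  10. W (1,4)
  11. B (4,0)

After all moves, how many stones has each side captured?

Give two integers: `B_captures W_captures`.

Move 1: B@(2,4) -> caps B=0 W=0
Move 2: W@(1,1) -> caps B=0 W=0
Move 3: B@(0,4) -> caps B=0 W=0
Move 4: W@(3,0) -> caps B=0 W=0
Move 5: B@(1,3) -> caps B=0 W=0
Move 6: W@(0,3) -> caps B=0 W=0
Move 7: B@(4,4) -> caps B=0 W=0
Move 8: W@(1,0) -> caps B=0 W=0
Move 9: B@(2,0) -> caps B=0 W=0
Move 10: W@(1,4) -> caps B=0 W=1
Move 11: B@(4,0) -> caps B=0 W=1

Answer: 0 1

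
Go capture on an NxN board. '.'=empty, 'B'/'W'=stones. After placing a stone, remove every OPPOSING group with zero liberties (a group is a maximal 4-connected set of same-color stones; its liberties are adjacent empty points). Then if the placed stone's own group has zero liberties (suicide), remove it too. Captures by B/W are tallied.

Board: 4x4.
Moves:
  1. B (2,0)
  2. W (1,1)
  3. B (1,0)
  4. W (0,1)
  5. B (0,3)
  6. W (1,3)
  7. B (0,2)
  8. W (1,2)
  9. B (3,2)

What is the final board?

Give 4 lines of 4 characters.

Move 1: B@(2,0) -> caps B=0 W=0
Move 2: W@(1,1) -> caps B=0 W=0
Move 3: B@(1,0) -> caps B=0 W=0
Move 4: W@(0,1) -> caps B=0 W=0
Move 5: B@(0,3) -> caps B=0 W=0
Move 6: W@(1,3) -> caps B=0 W=0
Move 7: B@(0,2) -> caps B=0 W=0
Move 8: W@(1,2) -> caps B=0 W=2
Move 9: B@(3,2) -> caps B=0 W=2

Answer: .W..
BWWW
B...
..B.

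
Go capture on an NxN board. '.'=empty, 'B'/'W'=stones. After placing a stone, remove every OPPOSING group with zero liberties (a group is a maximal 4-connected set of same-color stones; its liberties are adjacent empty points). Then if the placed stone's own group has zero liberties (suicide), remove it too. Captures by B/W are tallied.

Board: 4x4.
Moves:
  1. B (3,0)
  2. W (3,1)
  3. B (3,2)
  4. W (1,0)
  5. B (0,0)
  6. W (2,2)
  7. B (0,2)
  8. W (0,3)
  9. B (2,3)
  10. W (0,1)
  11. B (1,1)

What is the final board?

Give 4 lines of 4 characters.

Move 1: B@(3,0) -> caps B=0 W=0
Move 2: W@(3,1) -> caps B=0 W=0
Move 3: B@(3,2) -> caps B=0 W=0
Move 4: W@(1,0) -> caps B=0 W=0
Move 5: B@(0,0) -> caps B=0 W=0
Move 6: W@(2,2) -> caps B=0 W=0
Move 7: B@(0,2) -> caps B=0 W=0
Move 8: W@(0,3) -> caps B=0 W=0
Move 9: B@(2,3) -> caps B=0 W=0
Move 10: W@(0,1) -> caps B=0 W=1
Move 11: B@(1,1) -> caps B=0 W=1

Answer: .WBW
WB..
..WB
BWB.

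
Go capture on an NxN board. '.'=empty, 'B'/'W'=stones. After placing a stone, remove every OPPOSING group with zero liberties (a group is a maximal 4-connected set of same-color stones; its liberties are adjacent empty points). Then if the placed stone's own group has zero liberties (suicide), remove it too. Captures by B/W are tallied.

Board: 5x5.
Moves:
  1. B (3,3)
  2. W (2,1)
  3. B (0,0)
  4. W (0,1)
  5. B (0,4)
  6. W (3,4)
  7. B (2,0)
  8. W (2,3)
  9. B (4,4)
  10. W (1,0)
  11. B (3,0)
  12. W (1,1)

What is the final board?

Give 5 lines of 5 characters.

Answer: .W..B
WW...
BW.W.
B..BW
....B

Derivation:
Move 1: B@(3,3) -> caps B=0 W=0
Move 2: W@(2,1) -> caps B=0 W=0
Move 3: B@(0,0) -> caps B=0 W=0
Move 4: W@(0,1) -> caps B=0 W=0
Move 5: B@(0,4) -> caps B=0 W=0
Move 6: W@(3,4) -> caps B=0 W=0
Move 7: B@(2,0) -> caps B=0 W=0
Move 8: W@(2,3) -> caps B=0 W=0
Move 9: B@(4,4) -> caps B=0 W=0
Move 10: W@(1,0) -> caps B=0 W=1
Move 11: B@(3,0) -> caps B=0 W=1
Move 12: W@(1,1) -> caps B=0 W=1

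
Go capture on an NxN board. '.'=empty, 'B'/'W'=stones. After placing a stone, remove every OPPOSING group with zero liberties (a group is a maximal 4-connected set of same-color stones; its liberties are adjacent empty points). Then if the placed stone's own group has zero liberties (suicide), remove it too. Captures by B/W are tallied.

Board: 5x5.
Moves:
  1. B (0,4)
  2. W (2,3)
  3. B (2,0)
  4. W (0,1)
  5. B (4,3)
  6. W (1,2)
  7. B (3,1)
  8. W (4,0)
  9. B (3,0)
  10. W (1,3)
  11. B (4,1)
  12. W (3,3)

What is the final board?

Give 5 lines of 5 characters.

Move 1: B@(0,4) -> caps B=0 W=0
Move 2: W@(2,3) -> caps B=0 W=0
Move 3: B@(2,0) -> caps B=0 W=0
Move 4: W@(0,1) -> caps B=0 W=0
Move 5: B@(4,3) -> caps B=0 W=0
Move 6: W@(1,2) -> caps B=0 W=0
Move 7: B@(3,1) -> caps B=0 W=0
Move 8: W@(4,0) -> caps B=0 W=0
Move 9: B@(3,0) -> caps B=0 W=0
Move 10: W@(1,3) -> caps B=0 W=0
Move 11: B@(4,1) -> caps B=1 W=0
Move 12: W@(3,3) -> caps B=1 W=0

Answer: .W..B
..WW.
B..W.
BB.W.
.B.B.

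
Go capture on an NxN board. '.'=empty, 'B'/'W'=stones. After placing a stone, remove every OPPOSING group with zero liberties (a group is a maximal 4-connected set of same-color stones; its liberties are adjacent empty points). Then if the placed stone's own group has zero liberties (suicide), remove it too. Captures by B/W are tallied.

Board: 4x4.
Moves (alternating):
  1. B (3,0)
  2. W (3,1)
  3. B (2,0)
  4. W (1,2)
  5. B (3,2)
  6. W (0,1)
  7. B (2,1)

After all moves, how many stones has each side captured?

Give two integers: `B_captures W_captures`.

Answer: 1 0

Derivation:
Move 1: B@(3,0) -> caps B=0 W=0
Move 2: W@(3,1) -> caps B=0 W=0
Move 3: B@(2,0) -> caps B=0 W=0
Move 4: W@(1,2) -> caps B=0 W=0
Move 5: B@(3,2) -> caps B=0 W=0
Move 6: W@(0,1) -> caps B=0 W=0
Move 7: B@(2,1) -> caps B=1 W=0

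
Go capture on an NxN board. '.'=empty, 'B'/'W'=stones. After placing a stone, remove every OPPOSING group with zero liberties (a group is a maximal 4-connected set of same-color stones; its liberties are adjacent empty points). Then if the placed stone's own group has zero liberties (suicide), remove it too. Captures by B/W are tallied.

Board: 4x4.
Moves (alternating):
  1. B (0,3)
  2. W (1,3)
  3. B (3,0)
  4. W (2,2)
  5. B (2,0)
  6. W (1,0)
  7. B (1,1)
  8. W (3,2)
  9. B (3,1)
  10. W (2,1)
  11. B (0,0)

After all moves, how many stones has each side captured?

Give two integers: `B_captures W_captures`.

Move 1: B@(0,3) -> caps B=0 W=0
Move 2: W@(1,3) -> caps B=0 W=0
Move 3: B@(3,0) -> caps B=0 W=0
Move 4: W@(2,2) -> caps B=0 W=0
Move 5: B@(2,0) -> caps B=0 W=0
Move 6: W@(1,0) -> caps B=0 W=0
Move 7: B@(1,1) -> caps B=0 W=0
Move 8: W@(3,2) -> caps B=0 W=0
Move 9: B@(3,1) -> caps B=0 W=0
Move 10: W@(2,1) -> caps B=0 W=3
Move 11: B@(0,0) -> caps B=0 W=3

Answer: 0 3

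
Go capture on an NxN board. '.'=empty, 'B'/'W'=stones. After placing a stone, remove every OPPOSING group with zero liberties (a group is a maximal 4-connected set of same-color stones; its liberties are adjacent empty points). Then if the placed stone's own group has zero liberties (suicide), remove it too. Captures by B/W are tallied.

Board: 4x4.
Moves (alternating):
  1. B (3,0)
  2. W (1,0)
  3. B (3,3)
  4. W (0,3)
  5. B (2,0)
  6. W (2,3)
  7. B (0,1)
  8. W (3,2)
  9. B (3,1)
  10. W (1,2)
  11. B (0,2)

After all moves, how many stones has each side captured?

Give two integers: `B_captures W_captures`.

Answer: 0 1

Derivation:
Move 1: B@(3,0) -> caps B=0 W=0
Move 2: W@(1,0) -> caps B=0 W=0
Move 3: B@(3,3) -> caps B=0 W=0
Move 4: W@(0,3) -> caps B=0 W=0
Move 5: B@(2,0) -> caps B=0 W=0
Move 6: W@(2,3) -> caps B=0 W=0
Move 7: B@(0,1) -> caps B=0 W=0
Move 8: W@(3,2) -> caps B=0 W=1
Move 9: B@(3,1) -> caps B=0 W=1
Move 10: W@(1,2) -> caps B=0 W=1
Move 11: B@(0,2) -> caps B=0 W=1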